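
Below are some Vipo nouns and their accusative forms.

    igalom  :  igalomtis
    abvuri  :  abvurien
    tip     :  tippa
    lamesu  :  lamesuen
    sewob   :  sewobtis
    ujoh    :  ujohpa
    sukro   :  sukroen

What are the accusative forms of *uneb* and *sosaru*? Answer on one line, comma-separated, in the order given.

unebtis, sosaruen

The alternation tracks the final sound of the stem — -pa when the stem ends in a voiceless consonant (*tip*, *ujoh*); -tis when the stem ends in a voiced consonant (*igalom*, *sewob*); -en when the stem ends in a vowel (*abvuri*, *lamesu*, *sukro*).
Since the final sound of *uneb* is /b/ (a voiced consonant), it takes -tis, giving *unebtis*.
The final sound of *sosaru* is /u/, which is a vowel, so the suffix is -en, giving *sosaruen*.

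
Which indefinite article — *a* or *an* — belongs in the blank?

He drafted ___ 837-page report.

an

The indefinite article is chosen by the initial *sound* of the following word, not its spelling.
The number *837* is spoken "eight hundred …", beginning with /eɪt/ — a vowel sound.
So the article is *an*: He drafted an 837-page report.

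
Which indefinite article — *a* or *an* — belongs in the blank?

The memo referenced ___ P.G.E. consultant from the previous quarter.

The indefinite article is chosen by the initial *sound* of the following word, not its spelling.
The initialism *P.G.E.* is read letter by letter; the first letter, P, is pronounced /piː/, which begins with a consonant sound.
So the article is *a*: The memo referenced a P.G.E. consultant from the previous quarter.

a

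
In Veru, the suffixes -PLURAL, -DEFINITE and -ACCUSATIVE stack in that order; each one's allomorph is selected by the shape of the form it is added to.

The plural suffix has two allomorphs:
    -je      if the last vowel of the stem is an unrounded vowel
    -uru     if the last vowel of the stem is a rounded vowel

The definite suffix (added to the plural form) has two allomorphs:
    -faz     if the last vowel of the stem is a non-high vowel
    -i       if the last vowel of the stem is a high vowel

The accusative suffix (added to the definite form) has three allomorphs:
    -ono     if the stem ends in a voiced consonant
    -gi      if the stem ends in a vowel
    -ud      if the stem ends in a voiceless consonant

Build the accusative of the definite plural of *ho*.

*ho* — last vowel /o/ (a rounded vowel) → -uru → *houru*.
The last vowel of the plural form *houru* is /u/, which is a high vowel, so the definite suffix is -i, giving *hourui*.
The definite form *hourui* — final sound /i/ (a vowel) → -gi → *houruigi*.

houruigi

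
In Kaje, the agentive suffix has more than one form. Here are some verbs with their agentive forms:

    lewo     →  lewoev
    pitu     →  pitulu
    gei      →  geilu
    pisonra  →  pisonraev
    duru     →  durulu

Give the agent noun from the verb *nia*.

The pattern is height harmony: -lu when the last vowel of the stem is a high vowel (*pitu*, *gei*, *duru*); -ev when the last vowel of the stem is a non-high vowel (*lewo*, *pisonra*).
The last vowel of *nia* is /a/, which is a non-high vowel, so the suffix is -ev, giving *niaev*.

niaev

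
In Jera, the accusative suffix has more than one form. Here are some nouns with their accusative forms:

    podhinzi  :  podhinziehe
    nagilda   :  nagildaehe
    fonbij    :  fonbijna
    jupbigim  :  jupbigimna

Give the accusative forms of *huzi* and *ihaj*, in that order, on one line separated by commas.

The suffix is conditioned by the final sound: -na when the stem ends in a consonant (*fonbij*, *jupbigim*); -ehe when the stem ends in a vowel (*podhinzi*, *nagilda*).
*huzi*: final sound = /i/, a vowel → -ehe → *huziehe*.
*ihaj*: final sound = /j/, a consonant → -na → *ihajna*.

huziehe, ihajna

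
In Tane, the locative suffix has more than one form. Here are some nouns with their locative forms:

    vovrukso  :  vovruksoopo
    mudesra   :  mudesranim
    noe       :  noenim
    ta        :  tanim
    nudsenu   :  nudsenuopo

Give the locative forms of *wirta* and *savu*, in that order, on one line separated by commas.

wirtanim, savuopo

The alternation tracks the last vowel of the stem — -opo when the last vowel of the stem is a rounded vowel (*vovrukso*, *nudsenu*); -nim when the last vowel of the stem is an unrounded vowel (*mudesra*, *noe*, *ta*).
The last vowel of *wirta* is /a/, which is an unrounded vowel, so the suffix is -nim, giving *wirtanim*.
*savu*: last vowel = /u/, a rounded vowel → -opo → *savuopo*.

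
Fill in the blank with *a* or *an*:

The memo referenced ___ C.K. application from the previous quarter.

a

The indefinite article is chosen by the initial *sound* of the following word, not its spelling.
The initialism *C.K.* is read letter by letter; the first letter, C, is pronounced /siː/, which begins with a consonant sound.
So the article is *a*: The memo referenced a C.K. application from the previous quarter.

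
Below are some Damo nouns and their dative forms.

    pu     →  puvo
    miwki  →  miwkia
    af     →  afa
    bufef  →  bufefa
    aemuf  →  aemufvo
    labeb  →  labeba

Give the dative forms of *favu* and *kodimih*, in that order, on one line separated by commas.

favuvo, kodimiha

The suffix is conditioned by the last vowel: -vo when the last vowel of the stem is a rounded vowel (*pu*, *aemuf*); -a when the last vowel of the stem is an unrounded vowel (*miwki*, *af*, *bufef*, *labeb*).
*favu*: last vowel = /u/, a rounded vowel → -vo → *favuvo*.
*kodimih*: last vowel = /i/, an unrounded vowel → -a → *kodimiha*.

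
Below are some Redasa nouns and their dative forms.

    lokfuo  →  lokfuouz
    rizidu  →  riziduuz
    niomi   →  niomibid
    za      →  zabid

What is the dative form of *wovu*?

wovuuz

Looking at the last vowel of each stem: -uz when the last vowel of the stem is a rounded vowel (*lokfuo*, *rizidu*); -bid when the last vowel of the stem is an unrounded vowel (*niomi*, *za*).
Since the last vowel of *wovu* is /u/ (a rounded vowel), it takes -uz, giving *wovuuz*.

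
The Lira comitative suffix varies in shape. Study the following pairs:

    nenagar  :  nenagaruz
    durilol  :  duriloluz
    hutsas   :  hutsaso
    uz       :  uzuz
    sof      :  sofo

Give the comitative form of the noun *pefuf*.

pefufo

Looking at the final consonant of each stem: -o when the stem ends in a voiceless consonant (*hutsas*, *sof*); -uz when the stem ends in a voiced consonant (*nenagar*, *durilol*, *uz*).
*pefuf* — final consonant /f/ (voiceless) → -o → *pefufo*.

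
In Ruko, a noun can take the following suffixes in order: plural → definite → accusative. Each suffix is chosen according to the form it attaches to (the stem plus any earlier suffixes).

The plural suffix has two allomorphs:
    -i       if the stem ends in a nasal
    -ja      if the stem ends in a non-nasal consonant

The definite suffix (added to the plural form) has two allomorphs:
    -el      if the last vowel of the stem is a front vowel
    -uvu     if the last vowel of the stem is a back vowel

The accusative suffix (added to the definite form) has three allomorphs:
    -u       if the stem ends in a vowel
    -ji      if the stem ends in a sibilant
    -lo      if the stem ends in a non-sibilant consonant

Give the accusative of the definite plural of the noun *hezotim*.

*hezotim*: final consonant = /m/, a nasal → -i → *hezotimi*.
Since the last vowel of the plural form *hezotimi* is /i/ (a front vowel), it takes -el, giving *hezotimiel*.
The definite form *hezotimiel* — final sound /l/ (a non-sibilant consonant) → -lo → *hezotimiello*.

hezotimiello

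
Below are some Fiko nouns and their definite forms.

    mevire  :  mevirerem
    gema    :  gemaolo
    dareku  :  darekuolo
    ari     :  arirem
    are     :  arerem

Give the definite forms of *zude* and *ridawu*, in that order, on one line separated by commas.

zuderem, ridawuolo

The pattern is front/back vowel harmony: -rem when the last vowel of the stem is a front vowel (*mevire*, *ari*, *are*); -olo when the last vowel of the stem is a back vowel (*gema*, *dareku*).
Since the last vowel of *zude* is /e/ (a front vowel), it takes -rem, giving *zuderem*.
Since the last vowel of *ridawu* is /u/ (a back vowel), it takes -olo, giving *ridawuolo*.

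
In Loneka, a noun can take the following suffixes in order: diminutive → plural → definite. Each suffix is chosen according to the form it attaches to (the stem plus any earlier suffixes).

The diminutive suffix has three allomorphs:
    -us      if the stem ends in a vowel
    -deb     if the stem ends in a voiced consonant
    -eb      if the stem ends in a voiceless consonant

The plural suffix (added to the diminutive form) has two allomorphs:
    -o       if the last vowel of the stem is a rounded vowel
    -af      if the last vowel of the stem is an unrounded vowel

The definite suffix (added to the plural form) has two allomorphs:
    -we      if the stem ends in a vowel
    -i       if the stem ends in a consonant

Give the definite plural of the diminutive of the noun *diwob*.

diwobdebafi

Since the final sound of *diwob* is /b/ (a voiced consonant), it takes -deb, giving *diwobdeb*.
The diminutive form *diwobdeb*: last vowel = /e/, an unrounded vowel → -af → *diwobdebaf*.
The final sound of the plural form *diwobdebaf* is /f/, which is a consonant, so the definite suffix is -i, giving *diwobdebafi*.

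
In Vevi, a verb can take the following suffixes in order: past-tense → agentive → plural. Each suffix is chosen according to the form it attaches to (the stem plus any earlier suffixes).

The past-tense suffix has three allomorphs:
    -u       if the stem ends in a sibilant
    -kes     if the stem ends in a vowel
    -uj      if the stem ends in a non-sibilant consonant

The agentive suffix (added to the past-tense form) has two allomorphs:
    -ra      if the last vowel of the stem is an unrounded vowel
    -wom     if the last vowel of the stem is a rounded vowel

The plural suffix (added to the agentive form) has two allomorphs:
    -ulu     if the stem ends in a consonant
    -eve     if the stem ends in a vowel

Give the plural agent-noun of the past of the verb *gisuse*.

*gisuse*: final sound = /e/, a vowel → -kes → *gisusekes*.
The last vowel of the past-tense form *gisusekes* is /e/, which is an unrounded vowel, so the agentive suffix is -ra, giving *gisusekesra*.
The agentive form *gisusekesra*: final sound = /a/, a vowel → -eve → *gisusekesraeve*.

gisusekesraeve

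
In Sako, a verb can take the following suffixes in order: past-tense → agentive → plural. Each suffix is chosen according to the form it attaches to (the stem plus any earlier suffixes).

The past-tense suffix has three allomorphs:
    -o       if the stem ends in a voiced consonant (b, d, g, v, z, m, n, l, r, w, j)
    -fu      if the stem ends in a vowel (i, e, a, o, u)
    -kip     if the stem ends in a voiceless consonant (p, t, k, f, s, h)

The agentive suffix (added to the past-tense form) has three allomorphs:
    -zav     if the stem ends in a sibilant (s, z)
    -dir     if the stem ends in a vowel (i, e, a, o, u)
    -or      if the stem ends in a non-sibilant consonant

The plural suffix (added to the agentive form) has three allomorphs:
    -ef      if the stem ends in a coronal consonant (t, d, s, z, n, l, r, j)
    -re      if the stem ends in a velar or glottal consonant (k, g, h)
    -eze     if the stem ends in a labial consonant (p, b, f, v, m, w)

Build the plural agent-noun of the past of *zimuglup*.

zimuglupkiporef

Since the final sound of *zimuglup* is /p/ (a voiceless consonant), it takes -kip, giving *zimuglupkip*.
Since the final sound of the past-tense form *zimuglupkip* is /p/ (a non-sibilant consonant), it takes -or, giving *zimuglupkipor*.
The final consonant of the agentive form *zimuglupkipor* is /r/, which is coronal, so the plural suffix is -ef, giving *zimuglupkiporef*.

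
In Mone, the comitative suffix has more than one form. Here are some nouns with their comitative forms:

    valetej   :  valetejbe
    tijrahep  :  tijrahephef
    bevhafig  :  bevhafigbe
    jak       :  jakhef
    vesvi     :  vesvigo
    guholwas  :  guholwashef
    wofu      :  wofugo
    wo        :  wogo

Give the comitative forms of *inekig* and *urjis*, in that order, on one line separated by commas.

inekigbe, urjishef

The alternation tracks the final sound of the stem — -hef when the stem ends in a voiceless consonant (*tijrahep*, *jak*, *guholwas*); -be when the stem ends in a voiced consonant (*valetej*, *bevhafig*); -go when the stem ends in a vowel (*vesvi*, *wofu*, *wo*).
*inekig*: final sound = /g/, a voiced consonant → -be → *inekigbe*.
*urjis* — final sound /s/ (a voiceless consonant) → -hef → *urjishef*.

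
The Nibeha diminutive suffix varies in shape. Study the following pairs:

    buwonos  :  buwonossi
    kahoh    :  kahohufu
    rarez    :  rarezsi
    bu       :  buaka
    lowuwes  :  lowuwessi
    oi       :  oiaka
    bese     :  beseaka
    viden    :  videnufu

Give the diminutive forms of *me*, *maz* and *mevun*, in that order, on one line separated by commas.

The alternation tracks the final sound of the stem — -si when the stem ends in a sibilant (*buwonos*, *rarez*, *lowuwes*); -ufu when the stem ends in a non-sibilant consonant (*kahoh*, *viden*); -aka when the stem ends in a vowel (*bu*, *oi*, *bese*).
*me* — final sound /e/ (a vowel) → -aka → *meaka*.
*maz* — final sound /z/ (a sibilant) → -si → *mazsi*.
*mevun* — final sound /n/ (a non-sibilant consonant) → -ufu → *mevunufu*.

meaka, mazsi, mevunufu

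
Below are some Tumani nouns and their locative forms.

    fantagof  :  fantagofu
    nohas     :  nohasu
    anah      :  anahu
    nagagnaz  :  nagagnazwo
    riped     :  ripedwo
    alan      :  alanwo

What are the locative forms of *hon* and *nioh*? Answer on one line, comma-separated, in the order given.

Looking at the final consonant of each stem: -u when the stem ends in a voiceless consonant (*fantagof*, *nohas*, *anah*); -wo when the stem ends in a voiced consonant (*nagagnaz*, *riped*, *alan*).
Since the final consonant of *hon* is /n/ (voiced), it takes -wo, giving *honwo*.
The final consonant of *nioh* is /h/, which is voiceless, so the suffix is -u, giving *niohu*.

honwo, niohu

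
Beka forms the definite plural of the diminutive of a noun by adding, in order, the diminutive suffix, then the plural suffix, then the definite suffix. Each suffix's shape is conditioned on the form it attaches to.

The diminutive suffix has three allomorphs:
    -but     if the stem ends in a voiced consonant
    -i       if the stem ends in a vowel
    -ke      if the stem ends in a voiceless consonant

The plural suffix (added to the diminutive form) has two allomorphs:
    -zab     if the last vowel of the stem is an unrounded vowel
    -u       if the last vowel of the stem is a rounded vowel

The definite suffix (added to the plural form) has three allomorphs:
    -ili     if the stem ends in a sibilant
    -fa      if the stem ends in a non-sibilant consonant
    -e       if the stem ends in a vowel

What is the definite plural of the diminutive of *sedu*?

seduizabfa

*sedu*: final sound = /u/, a vowel → -i → *sedui*.
The last vowel of the diminutive form *sedui* is /i/, which is an unrounded vowel, so the plural suffix is -zab, giving *seduizab*.
Since the final sound of the plural form *seduizab* is /b/ (a non-sibilant consonant), it takes -fa, giving *seduizabfa*.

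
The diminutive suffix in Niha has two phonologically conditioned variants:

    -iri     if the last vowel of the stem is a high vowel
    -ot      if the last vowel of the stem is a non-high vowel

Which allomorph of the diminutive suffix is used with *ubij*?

-iri

Since the last vowel of *ubij* is /i/ (a high vowel), it takes -iri.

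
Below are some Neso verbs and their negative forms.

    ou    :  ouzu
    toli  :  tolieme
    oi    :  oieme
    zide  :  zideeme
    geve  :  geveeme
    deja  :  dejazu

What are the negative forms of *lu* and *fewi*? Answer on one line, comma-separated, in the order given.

luzu, fewieme

Looking at the last vowel of each stem: -eme when the last vowel of the stem is a front vowel (*toli*, *oi*, *zide*, *geve*); -zu when the last vowel of the stem is a back vowel (*ou*, *deja*).
Since the last vowel of *lu* is /u/ (a back vowel), it takes -zu, giving *luzu*.
*fewi*: last vowel = /i/, a front vowel → -eme → *fewieme*.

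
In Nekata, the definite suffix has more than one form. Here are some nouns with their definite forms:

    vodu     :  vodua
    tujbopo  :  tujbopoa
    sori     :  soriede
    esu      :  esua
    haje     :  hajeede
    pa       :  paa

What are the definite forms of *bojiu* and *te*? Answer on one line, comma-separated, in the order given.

The alternation tracks the last vowel of the stem — -ede when the last vowel of the stem is a front vowel (*sori*, *haje*); -a when the last vowel of the stem is a back vowel (*vodu*, *tujbopo*, *esu*, *pa*).
Since the last vowel of *bojiu* is /u/ (a back vowel), it takes -a, giving *bojiua*.
The last vowel of *te* is /e/, which is a front vowel, so the suffix is -ede, giving *teede*.

bojiua, teede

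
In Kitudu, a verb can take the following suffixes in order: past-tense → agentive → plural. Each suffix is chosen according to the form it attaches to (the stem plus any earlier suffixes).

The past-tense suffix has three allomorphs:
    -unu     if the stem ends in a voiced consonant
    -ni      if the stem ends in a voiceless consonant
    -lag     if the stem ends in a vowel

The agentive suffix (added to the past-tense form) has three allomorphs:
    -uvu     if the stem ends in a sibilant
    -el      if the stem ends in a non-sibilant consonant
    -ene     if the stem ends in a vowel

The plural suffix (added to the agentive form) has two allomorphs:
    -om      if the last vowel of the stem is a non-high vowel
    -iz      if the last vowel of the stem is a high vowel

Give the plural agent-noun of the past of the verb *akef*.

akefnieneom

*akef* — final sound /f/ (a voiceless consonant) → -ni → *akefni*.
The past-tense form *akefni*: final sound = /i/, a vowel → -ene → *akefniene*.
The agentive form *akefniene* — last vowel /e/ (a non-high vowel) → -om → *akefnieneom*.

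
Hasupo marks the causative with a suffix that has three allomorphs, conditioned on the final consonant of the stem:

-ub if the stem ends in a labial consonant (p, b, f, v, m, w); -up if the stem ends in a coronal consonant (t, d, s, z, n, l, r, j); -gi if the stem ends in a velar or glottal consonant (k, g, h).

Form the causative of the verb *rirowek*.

Since the final consonant of *rirowek* is /k/ (velar/glottal), it takes -gi, giving *rirowekgi*.

rirowekgi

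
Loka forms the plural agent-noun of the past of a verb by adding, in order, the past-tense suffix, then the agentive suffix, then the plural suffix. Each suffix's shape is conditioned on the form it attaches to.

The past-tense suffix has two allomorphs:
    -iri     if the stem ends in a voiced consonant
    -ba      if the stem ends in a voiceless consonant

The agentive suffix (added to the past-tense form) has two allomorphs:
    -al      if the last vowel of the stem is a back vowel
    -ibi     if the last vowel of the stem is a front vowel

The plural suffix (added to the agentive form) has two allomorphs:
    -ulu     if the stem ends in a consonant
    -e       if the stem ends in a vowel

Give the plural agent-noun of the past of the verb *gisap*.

Since the final consonant of *gisap* is /p/ (voiceless), it takes -ba, giving *gisapba*.
The past-tense form *gisapba* — last vowel /a/ (a back vowel) → -al → *gisapbaal*.
The final sound of the agentive form *gisapbaal* is /l/, which is a consonant, so the plural suffix is -ulu, giving *gisapbaalulu*.

gisapbaalulu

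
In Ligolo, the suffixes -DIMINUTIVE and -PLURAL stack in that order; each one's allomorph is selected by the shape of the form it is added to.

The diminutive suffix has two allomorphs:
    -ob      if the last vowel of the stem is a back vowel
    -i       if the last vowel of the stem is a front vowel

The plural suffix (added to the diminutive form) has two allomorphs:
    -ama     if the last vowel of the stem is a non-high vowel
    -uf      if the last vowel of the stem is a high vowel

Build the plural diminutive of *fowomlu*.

fowomluobama

Since the last vowel of *fowomlu* is /u/ (a back vowel), it takes -ob, giving *fowomluob*.
The last vowel of the diminutive form *fowomluob* is /o/, which is a non-high vowel, so the plural suffix is -ama, giving *fowomluobama*.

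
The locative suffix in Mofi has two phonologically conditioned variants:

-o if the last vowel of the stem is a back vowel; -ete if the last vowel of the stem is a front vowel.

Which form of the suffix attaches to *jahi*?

Since the last vowel of *jahi* is /i/ (a front vowel), it takes -ete.

-ete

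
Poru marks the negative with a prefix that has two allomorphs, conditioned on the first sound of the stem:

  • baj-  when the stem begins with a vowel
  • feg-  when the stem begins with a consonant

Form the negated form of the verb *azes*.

bajazes

The first sound of *azes* is /a/, which is a vowel, so the prefix is baj-, giving *bajazes*.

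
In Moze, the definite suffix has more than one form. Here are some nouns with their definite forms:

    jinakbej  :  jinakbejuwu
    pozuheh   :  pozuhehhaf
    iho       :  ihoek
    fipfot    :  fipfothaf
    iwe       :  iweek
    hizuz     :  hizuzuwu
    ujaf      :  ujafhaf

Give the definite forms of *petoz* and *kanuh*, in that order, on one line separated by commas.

petozuwu, kanuhhaf

The pattern is voicing of the final sound: -haf when the stem ends in a voiceless consonant (*pozuheh*, *fipfot*, *ujaf*); -uwu when the stem ends in a voiced consonant (*jinakbej*, *hizuz*); -ek when the stem ends in a vowel (*iho*, *iwe*).
*petoz*: final sound = /z/, a voiced consonant → -uwu → *petozuwu*.
The final sound of *kanuh* is /h/, which is a voiceless consonant, so the suffix is -haf, giving *kanuhhaf*.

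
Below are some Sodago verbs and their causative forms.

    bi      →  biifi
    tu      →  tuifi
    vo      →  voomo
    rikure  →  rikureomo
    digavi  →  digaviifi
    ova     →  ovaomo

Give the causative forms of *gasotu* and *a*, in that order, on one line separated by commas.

gasotuifi, aomo

The pattern is height harmony: -ifi when the last vowel of the stem is a high vowel (*bi*, *tu*, *digavi*); -omo when the last vowel of the stem is a non-high vowel (*vo*, *rikure*, *ova*).
The last vowel of *gasotu* is /u/, which is a high vowel, so the suffix is -ifi, giving *gasotuifi*.
*a*: last vowel = /a/, a non-high vowel → -omo → *aomo*.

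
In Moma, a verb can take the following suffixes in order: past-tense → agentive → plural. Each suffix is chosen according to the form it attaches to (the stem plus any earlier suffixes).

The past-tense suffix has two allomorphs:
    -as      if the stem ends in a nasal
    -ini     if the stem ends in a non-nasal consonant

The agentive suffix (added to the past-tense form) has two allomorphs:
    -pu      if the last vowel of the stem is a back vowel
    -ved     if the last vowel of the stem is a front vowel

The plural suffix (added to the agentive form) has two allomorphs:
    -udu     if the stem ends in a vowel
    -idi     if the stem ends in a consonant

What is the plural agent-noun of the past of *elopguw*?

elopguwinivedidi

*elopguw* — final consonant /w/ (non-nasal) → -ini → *elopguwini*.
The last vowel of the past-tense form *elopguwini* is /i/, which is a front vowel, so the agentive suffix is -ved, giving *elopguwinived*.
Since the final sound of the agentive form *elopguwinived* is /d/ (a consonant), it takes -idi, giving *elopguwinivedidi*.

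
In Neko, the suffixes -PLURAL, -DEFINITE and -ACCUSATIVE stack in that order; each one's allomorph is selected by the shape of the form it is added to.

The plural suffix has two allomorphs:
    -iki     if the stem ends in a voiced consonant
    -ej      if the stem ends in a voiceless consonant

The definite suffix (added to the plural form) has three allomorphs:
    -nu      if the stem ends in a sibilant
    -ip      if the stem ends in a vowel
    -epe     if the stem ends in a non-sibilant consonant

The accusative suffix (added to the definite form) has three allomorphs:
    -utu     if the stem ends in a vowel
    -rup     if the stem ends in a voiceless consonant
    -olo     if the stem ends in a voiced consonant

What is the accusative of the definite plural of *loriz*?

*loriz* — final consonant /z/ (voiced) → -iki → *loriziki*.
The plural form *loriziki* — final sound /i/ (a vowel) → -ip → *lorizikiip*.
The final sound of the definite form *lorizikiip* is /p/, which is a voiceless consonant, so the accusative suffix is -rup, giving *lorizikiiprup*.

lorizikiiprup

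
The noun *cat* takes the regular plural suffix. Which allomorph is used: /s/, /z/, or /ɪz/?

The stem *cat* ends in a voiceless non-sibilant consonant.
The plural suffix surfaces as /ɪz/ after sibilants, /s/ after other voiceless consonants, and /z/ after other voiced sounds.
So the plural -s on *cat* is pronounced /s/.

/s/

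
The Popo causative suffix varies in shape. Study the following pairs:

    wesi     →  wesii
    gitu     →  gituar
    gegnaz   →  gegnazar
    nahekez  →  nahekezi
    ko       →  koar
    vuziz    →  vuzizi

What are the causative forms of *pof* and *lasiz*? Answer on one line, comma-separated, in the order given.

pofar, lasizi

The pattern is front/back vowel harmony: -i when the last vowel of the stem is a front vowel (*wesi*, *nahekez*, *vuziz*); -ar when the last vowel of the stem is a back vowel (*gitu*, *gegnaz*, *ko*).
The last vowel of *pof* is /o/, which is a back vowel, so the suffix is -ar, giving *pofar*.
*lasiz* — last vowel /i/ (a front vowel) → -i → *lasizi*.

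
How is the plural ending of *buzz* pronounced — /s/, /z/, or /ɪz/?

The stem *buzz* ends in a sibilant (/s, z, ʃ, ʒ, tʃ, dʒ/).
The plural suffix surfaces as /ɪz/ after sibilants, /s/ after other voiceless consonants, and /z/ after other voiced sounds.
So the plural -s on *buzz* is pronounced /ɪz/.

/ɪz/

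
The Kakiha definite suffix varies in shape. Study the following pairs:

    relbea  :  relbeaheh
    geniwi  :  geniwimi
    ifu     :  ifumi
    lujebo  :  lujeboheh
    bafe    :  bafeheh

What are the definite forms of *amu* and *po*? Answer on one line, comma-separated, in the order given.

amumi, poheh

The pattern is height harmony: -mi when the last vowel of the stem is a high vowel (*geniwi*, *ifu*); -heh when the last vowel of the stem is a non-high vowel (*relbea*, *lujebo*, *bafe*).
*amu*: last vowel = /u/, a high vowel → -mi → *amumi*.
*po*: last vowel = /o/, a non-high vowel → -heh → *poheh*.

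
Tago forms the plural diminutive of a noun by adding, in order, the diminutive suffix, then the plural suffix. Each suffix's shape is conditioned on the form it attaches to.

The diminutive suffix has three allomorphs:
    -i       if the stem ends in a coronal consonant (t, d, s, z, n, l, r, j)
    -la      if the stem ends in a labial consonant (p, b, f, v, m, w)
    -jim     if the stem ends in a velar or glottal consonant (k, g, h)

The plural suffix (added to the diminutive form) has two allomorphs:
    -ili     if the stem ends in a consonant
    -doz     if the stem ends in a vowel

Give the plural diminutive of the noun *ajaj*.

ajajidoz

Since the final consonant of *ajaj* is /j/ (coronal), it takes -i, giving *ajaji*.
The final sound of the diminutive form *ajaji* is /i/, which is a vowel, so the plural suffix is -doz, giving *ajajidoz*.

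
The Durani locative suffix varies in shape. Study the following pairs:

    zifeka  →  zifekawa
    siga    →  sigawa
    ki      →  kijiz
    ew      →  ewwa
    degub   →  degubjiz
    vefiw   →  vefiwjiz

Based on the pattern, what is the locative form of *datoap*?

The suffix is conditioned by the last vowel: -jiz when the last vowel of the stem is a high vowel (*ki*, *degub*, *vefiw*); -wa when the last vowel of the stem is a non-high vowel (*zifeka*, *siga*, *ew*).
The last vowel of *datoap* is /a/, which is a non-high vowel, so the suffix is -wa, giving *datoapwa*.

datoapwa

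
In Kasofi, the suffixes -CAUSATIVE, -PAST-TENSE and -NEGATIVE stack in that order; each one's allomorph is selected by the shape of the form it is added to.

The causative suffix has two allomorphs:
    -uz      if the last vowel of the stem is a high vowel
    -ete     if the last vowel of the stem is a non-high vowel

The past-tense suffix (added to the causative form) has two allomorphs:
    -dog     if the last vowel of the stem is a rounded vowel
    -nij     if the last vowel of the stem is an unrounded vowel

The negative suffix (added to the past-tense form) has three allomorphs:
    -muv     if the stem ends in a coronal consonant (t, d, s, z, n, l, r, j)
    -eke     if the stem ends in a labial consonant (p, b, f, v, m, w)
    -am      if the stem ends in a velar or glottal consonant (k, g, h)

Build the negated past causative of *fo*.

foetenijmuv

The last vowel of *fo* is /o/, which is a non-high vowel, so the causative suffix is -ete, giving *foete*.
The last vowel of the causative form *foete* is /e/, which is an unrounded vowel, so the past-tense suffix is -nij, giving *foetenij*.
Since the final consonant of the past-tense form *foetenij* is /j/ (coronal), it takes -muv, giving *foetenijmuv*.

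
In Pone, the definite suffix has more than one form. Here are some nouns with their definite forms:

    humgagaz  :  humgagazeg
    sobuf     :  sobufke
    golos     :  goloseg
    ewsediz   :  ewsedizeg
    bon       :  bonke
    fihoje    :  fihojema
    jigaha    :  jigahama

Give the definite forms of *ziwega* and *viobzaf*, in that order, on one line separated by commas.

ziwegama, viobzafke

The pattern is sibilance of the final sound: -eg when the stem ends in a sibilant (*humgagaz*, *golos*, *ewsediz*); -ke when the stem ends in a non-sibilant consonant (*sobuf*, *bon*); -ma when the stem ends in a vowel (*fihoje*, *jigaha*).
*ziwega* — final sound /a/ (a vowel) → -ma → *ziwegama*.
*viobzaf* — final sound /f/ (a non-sibilant consonant) → -ke → *viobzafke*.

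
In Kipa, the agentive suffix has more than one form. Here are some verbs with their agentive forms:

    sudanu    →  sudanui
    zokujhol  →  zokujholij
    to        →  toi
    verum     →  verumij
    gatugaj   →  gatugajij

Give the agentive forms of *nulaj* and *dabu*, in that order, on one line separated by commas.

Looking at the final sound of each stem: -ij when the stem ends in a consonant (*zokujhol*, *verum*, *gatugaj*); -i when the stem ends in a vowel (*sudanu*, *to*).
*nulaj* — final sound /j/ (a consonant) → -ij → *nulajij*.
*dabu* — final sound /u/ (a vowel) → -i → *dabui*.

nulajij, dabui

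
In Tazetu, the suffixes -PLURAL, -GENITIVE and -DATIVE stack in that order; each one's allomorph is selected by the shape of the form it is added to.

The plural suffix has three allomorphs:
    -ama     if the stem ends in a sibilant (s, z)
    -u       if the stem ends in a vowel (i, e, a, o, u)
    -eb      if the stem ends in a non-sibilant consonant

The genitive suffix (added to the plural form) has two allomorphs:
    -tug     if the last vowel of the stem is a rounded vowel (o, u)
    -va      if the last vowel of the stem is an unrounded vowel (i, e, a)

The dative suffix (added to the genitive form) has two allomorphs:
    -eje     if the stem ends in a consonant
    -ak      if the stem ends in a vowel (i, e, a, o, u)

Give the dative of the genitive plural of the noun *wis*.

*wis* — final sound /s/ (a sibilant) → -ama → *wisama*.
The plural form *wisama* — last vowel /a/ (an unrounded vowel) → -va → *wisamava*.
The genitive form *wisamava* — final sound /a/ (a vowel) → -ak → *wisamavaak*.

wisamavaak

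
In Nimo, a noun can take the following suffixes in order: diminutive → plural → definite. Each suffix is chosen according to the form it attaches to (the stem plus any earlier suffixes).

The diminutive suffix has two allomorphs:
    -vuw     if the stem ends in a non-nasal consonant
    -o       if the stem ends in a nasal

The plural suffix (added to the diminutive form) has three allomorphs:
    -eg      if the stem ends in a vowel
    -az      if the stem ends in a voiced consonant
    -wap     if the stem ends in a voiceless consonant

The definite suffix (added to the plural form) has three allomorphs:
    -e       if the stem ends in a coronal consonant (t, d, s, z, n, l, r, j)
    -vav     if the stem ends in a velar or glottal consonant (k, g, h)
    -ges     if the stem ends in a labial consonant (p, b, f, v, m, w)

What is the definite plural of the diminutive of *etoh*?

Since the final consonant of *etoh* is /h/ (non-nasal), it takes -vuw, giving *etohvuw*.
The diminutive form *etohvuw*: final sound = /w/, a voiced consonant → -az → *etohvuwaz*.
The plural form *etohvuwaz*: final consonant = /z/, coronal → -e → *etohvuwaze*.

etohvuwaze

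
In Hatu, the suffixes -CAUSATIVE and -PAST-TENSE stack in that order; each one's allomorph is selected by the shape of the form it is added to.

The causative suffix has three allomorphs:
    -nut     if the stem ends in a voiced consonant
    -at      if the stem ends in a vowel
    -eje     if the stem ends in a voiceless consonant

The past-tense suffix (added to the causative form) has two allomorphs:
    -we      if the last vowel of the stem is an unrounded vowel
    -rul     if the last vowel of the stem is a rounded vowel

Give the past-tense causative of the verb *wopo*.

Since the final sound of *wopo* is /o/ (a vowel), it takes -at, giving *wopoat*.
The last vowel of the causative form *wopoat* is /a/, which is an unrounded vowel, so the past-tense suffix is -we, giving *wopoatwe*.

wopoatwe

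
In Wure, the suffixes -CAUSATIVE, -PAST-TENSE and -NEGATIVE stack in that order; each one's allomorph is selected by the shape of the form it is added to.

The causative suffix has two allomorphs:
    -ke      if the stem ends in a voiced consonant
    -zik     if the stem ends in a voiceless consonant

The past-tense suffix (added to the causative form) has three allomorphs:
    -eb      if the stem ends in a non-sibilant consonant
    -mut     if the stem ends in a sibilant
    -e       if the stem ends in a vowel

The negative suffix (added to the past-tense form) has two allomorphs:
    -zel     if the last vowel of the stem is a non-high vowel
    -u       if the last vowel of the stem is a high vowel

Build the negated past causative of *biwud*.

biwudkeezel

Since the final consonant of *biwud* is /d/ (voiced), it takes -ke, giving *biwudke*.
Since the final sound of the causative form *biwudke* is /e/ (a vowel), it takes -e, giving *biwudkee*.
The past-tense form *biwudkee*: last vowel = /e/, a non-high vowel → -zel → *biwudkeezel*.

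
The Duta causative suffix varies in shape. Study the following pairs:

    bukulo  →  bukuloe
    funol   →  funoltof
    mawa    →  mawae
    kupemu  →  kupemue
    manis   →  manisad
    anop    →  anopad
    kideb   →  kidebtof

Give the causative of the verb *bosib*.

The pattern is voicing of the final sound: -ad when the stem ends in a voiceless consonant (*manis*, *anop*); -tof when the stem ends in a voiced consonant (*funol*, *kideb*); -e when the stem ends in a vowel (*bukulo*, *mawa*, *kupemu*).
The final sound of *bosib* is /b/, which is a voiced consonant, so the suffix is -tof, giving *bosibtof*.

bosibtof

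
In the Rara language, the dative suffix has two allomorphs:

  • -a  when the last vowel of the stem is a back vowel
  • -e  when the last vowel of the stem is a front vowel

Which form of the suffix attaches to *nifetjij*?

-e

Since the last vowel of *nifetjij* is /i/ (a front vowel), it takes -e.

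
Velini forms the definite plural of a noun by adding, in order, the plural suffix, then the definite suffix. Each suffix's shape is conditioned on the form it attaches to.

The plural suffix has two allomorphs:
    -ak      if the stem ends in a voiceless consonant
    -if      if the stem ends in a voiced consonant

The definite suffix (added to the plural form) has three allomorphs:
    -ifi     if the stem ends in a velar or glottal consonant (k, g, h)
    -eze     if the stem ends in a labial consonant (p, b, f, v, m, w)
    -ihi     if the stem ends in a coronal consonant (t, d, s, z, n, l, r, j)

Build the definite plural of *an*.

anifeze

*an*: final consonant = /n/, voiced → -if → *anif*.
Since the final consonant of the plural form *anif* is /f/ (labial), it takes -eze, giving *anifeze*.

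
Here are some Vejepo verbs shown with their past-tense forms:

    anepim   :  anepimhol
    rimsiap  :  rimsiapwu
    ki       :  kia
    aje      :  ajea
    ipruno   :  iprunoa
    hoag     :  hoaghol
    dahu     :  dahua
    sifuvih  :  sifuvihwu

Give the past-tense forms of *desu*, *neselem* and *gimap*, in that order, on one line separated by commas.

desua, neselemhol, gimapwu

The alternation tracks the final sound of the stem — -wu when the stem ends in a voiceless consonant (*rimsiap*, *sifuvih*); -hol when the stem ends in a voiced consonant (*anepim*, *hoag*); -a when the stem ends in a vowel (*ki*, *aje*, *ipruno*, *dahu*).
The final sound of *desu* is /u/, which is a vowel, so the suffix is -a, giving *desua*.
*neselem* — final sound /m/ (a voiced consonant) → -hol → *neselemhol*.
*gimap*: final sound = /p/, a voiceless consonant → -wu → *gimapwu*.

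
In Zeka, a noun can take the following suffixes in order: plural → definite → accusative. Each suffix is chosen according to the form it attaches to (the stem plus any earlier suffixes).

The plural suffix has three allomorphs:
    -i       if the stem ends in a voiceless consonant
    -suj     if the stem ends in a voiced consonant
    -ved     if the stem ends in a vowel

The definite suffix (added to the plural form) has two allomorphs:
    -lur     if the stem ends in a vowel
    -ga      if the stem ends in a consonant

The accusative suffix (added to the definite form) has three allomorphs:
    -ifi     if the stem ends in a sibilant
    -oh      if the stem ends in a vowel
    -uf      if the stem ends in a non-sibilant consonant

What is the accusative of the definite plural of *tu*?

*tu*: final sound = /u/, a vowel → -ved → *tuved*.
The plural form *tuved*: final sound = /d/, a consonant → -ga → *tuvedga*.
The definite form *tuvedga*: final sound = /a/, a vowel → -oh → *tuvedgaoh*.

tuvedgaoh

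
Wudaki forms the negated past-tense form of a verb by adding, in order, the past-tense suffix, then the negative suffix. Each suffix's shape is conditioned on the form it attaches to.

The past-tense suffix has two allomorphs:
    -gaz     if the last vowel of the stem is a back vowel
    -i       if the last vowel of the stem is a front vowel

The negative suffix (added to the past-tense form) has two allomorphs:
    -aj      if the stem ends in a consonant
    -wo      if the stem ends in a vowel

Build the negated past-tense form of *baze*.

*baze* — last vowel /e/ (a front vowel) → -i → *bazei*.
Since the final sound of the past-tense form *bazei* is /i/ (a vowel), it takes -wo, giving *bazeiwo*.

bazeiwo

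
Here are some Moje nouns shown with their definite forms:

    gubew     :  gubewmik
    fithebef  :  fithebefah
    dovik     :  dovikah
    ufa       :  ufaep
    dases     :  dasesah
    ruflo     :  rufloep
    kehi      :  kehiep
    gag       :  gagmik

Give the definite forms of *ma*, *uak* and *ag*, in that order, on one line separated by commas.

maep, uakah, agmik

The pattern is voicing of the final sound: -ah when the stem ends in a voiceless consonant (*fithebef*, *dovik*, *dases*); -mik when the stem ends in a voiced consonant (*gubew*, *gag*); -ep when the stem ends in a vowel (*ufa*, *ruflo*, *kehi*).
The final sound of *ma* is /a/, which is a vowel, so the suffix is -ep, giving *maep*.
The final sound of *uak* is /k/, which is a voiceless consonant, so the suffix is -ah, giving *uakah*.
*ag* — final sound /g/ (a voiced consonant) → -mik → *agmik*.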